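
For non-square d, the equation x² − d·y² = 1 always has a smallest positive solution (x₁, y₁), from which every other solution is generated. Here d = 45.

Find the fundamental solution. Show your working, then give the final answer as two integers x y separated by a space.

[6; 1,2,2,2,1,12] for √45; ℓ=6 ⇒ convergent index 5
step 0: (6, 1)  from 6·(1,0) + (0,1)
…
step 2: (20, 3)  from 2·(7,1) + (6,1)
…
step 4: (114, 17)  from 2·(47,7) + (20,3)
step 5: (161, 24)  from 1·(114,17) + (47,7)
fundamental: x₁=161, y₁=24  (since 25921 − 45·576 = 1)

161 24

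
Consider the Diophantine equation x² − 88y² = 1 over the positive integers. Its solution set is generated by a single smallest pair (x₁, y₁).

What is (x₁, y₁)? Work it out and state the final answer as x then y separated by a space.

[9; 2,1,1,1,2,18] for √88; ℓ=6 ⇒ convergent index 5
a_0=9:  p_0=9·1+0=9,  q_0=9·0+1=1
…
a_4=1:  p_4=1·47+28=75,  q_4=1·5+3=8
a_5=2:  p_5=2·75+47=197,  q_5=2·8+5=21
(x₁, y₁) = (197, 21);  197² − 88·21² = 1 ✓

197 21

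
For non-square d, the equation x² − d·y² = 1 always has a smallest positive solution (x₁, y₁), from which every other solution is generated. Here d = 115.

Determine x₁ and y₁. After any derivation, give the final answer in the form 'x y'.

1126 105

√115 → a₀=10, period (1,2,1,1,1,1,1,2,1,20); ℓ=10 even so k=9
i=0: a=10 ⇒ p=10, q=1
i=1: a=1 ⇒ p=11, q=1
i=2: a=2 ⇒ p=32, q=3
i=3: a=1 ⇒ p=43, q=4
…
i=6: a=1 ⇒ p=193, q=18
i=7: a=1 ⇒ p=311, q=29
i=8: a=2 ⇒ p=815, q=76
i=9: a=1 ⇒ p=1126, q=105
(x₁, y₁) = (1126, 105);  1126² − 115·105² = 1 ✓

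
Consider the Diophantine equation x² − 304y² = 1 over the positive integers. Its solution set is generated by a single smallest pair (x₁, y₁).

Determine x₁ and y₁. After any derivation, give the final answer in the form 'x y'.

√304 = [17; 2,3,2,1,1,1,1,1,2,3,2,34, …], period ℓ=12 (even) → k=11
a_0=17:  p_0=17·1+0=17,  q_0=17·0+1=1
a_1=2:  p_1=2·17+1=35,  q_1=2·1+0=2
…
a_3=2:  p_3=2·122+35=279,  q_3=2·7+2=16
…
a_8=1:  p_8=1·1761+1081=2842,  q_8=1·101+62=163
…
a_10=3:  p_10=3·7445+2842=25177,  q_10=3·427+163=1444
a_11=2:  p_11=2·25177+7445=57799,  q_11=2·1444+427=3315
fundamental: x₁=57799, y₁=3315  (since 3340724401 − 304·10989225 = 1)

57799 3315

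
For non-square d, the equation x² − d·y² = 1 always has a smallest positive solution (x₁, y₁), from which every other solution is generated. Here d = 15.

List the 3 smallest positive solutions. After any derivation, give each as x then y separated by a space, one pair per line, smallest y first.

√15 = [3; 1,6, …], period ℓ=2 (even) → k=1
k=0  a_k=3  p_k/q_k = 3/1
k=1  a_k=1  p_k/q_k = 4/1
(x₁, y₁) = (4, 1);  4² − 15·1² = 1 ✓
(x_2, y_2) = (4·4 + 15·1·1, 4·1 + 1·4) = (31, 8)
(x_3, y_3) = (4·31 + 15·1·8, 4·8 + 1·31) = (244, 63)

4 1
31 8
244 63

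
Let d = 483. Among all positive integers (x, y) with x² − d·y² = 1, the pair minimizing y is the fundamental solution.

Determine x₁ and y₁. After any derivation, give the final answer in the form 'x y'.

√483 = [21; 1,42, …], period ℓ=2 (even) → k=1
step 0: (21, 1)  from 21·(1,0) + (0,1)
step 1: (22, 1)  from 1·(21,1) + (1,0)
(x₁, y₁) = (22, 1);  22² − 483·1² = 1 ✓

22 1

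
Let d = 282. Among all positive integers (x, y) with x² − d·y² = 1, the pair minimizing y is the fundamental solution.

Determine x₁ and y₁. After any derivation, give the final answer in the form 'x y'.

2351 140

√282 → a₀=16, period (1,3,1,4,1,3,1,32); ℓ=8 even so k=7
i=0: a=16 ⇒ p=16, q=1
i=1: a=1 ⇒ p=17, q=1
i=2: a=3 ⇒ p=67, q=4
i=3: a=1 ⇒ p=84, q=5
i=4: a=4 ⇒ p=403, q=24
i=5: a=1 ⇒ p=487, q=29
i=6: a=3 ⇒ p=1864, q=111
i=7: a=1 ⇒ p=2351, q=140
(x₁, y₁) = (2351, 140);  2351² − 282·140² = 1 ✓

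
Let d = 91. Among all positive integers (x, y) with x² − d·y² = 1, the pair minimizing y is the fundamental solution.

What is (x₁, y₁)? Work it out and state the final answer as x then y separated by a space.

[9; 1,1,5,1,5,1,1,18] for √91; ℓ=8 ⇒ convergent index 7
i=0: a=9 ⇒ p=9, q=1
i=1: a=1 ⇒ p=10, q=1
…
i=6: a=1 ⇒ p=849, q=89
i=7: a=1 ⇒ p=1574, q=165
fundamental: x₁=1574, y₁=165  (since 2477476 − 91·27225 = 1)

1574 165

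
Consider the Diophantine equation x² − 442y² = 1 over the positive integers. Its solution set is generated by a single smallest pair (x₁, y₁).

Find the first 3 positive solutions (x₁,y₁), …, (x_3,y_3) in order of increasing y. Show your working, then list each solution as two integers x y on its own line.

√442 = [21; 42, …], period ℓ=1 (odd) → k=1
step 0: (21, 1)  from 21·(1,0) + (0,1)
step 1: (883, 42)  from 42·(21,1) + (1,0)
fundamental: x₁=883, y₁=42  (since 779689 − 442·1764 = 1)
n=2: (883,42)∘(883,42) = (883·883+442·42·42, 883·42+42·883) = (1559377,74172)
n=3: (1559377,74172)∘(883,42) = (883·1559377+442·42·74172, 883·74172+42·1559377) = (2753858899,130987710)

883 42
1559377 74172
2753858899 130987710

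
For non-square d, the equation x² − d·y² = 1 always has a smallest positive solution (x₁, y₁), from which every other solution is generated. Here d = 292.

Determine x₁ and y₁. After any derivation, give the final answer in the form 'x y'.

√292 → a₀=17, period (11,2,1,3,8,3,1,2,11,34); ℓ=10 even so k=9
a_0=17:  p_0=17·1+0=17,  q_0=17·0+1=1
a_1=11:  p_1=11·17+1=188,  q_1=11·1+0=11
…
a_3=1:  p_3=1·393+188=581,  q_3=1·23+11=34
a_4=3:  p_4=3·581+393=2136,  q_4=3·34+23=125
…
a_8=2:  p_8=2·72812+55143=200767,  q_8=2·4261+3227=11749
a_9=11:  p_9=11·200767+72812=2281249,  q_9=11·11749+4261=133500
fundamental: x₁=2281249, y₁=133500  (since 5204097000001 − 292·17822250000 = 1)

2281249 133500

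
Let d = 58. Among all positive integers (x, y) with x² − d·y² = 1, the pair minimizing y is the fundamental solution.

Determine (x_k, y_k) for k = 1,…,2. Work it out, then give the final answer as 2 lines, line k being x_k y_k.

√58 = [7; 1,1,1,1,1,1,14, …], period ℓ=7 (odd) → k=13
step 0: (7, 1)  from 7·(1,0) + (0,1)
step 1: (8, 1)  from 1·(7,1) + (1,0)
step 2: (15, 2)  from 1·(8,1) + (7,1)
step 3: (23, 3)  from 1·(15,2) + (8,1)
step 4: (38, 5)  from 1·(23,3) + (15,2)
…
step 6: (99, 13)  from 1·(61,8) + (38,5)
step 7: (1447, 190)  from 14·(99,13) + (61,8)
…
step 9: (2993, 393)  from 1·(1546,203) + (1447,190)
step 10: (4539, 596)  from 1·(2993,393) + (1546,203)
step 11: (7532, 989)  from 1·(4539,596) + (2993,393)
step 12: (12071, 1585)  from 1·(7532,989) + (4539,596)
step 13: (19603, 2574)  from 1·(12071,1585) + (7532,989)
fundamental: x₁=19603, y₁=2574  (since 384277609 − 58·6625476 = 1)
(x_2, y_2) = (19603·19603 + 58·2574·2574, 19603·2574 + 2574·19603) = (768555217, 100916244)

19603 2574
768555217 100916244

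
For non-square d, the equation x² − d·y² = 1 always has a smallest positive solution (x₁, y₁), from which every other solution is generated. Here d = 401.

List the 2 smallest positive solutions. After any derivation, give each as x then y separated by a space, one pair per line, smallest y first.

801 40
1283201 64080

[20; 40] for √401; ℓ=1 ⇒ convergent index 1
a_0=20:  p_0=20·1+0=20,  q_0=20·0+1=1
a_1=40:  p_1=40·20+1=801,  q_1=40·1+0=40
(x₁, y₁) = (801, 40);  801² − 401·40² = 1 ✓
n=2: (801,40)∘(801,40) = (801·801+401·40·40, 801·40+40·801) = (1283201,64080)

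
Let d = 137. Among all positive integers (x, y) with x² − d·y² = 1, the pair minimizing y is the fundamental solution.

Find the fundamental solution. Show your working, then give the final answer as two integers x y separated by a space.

6083073 519712

d=137: √d = [11; 1,2,2,1,1,2,2,1,22] (ℓ=9, odd), read p_17/q_17
a_0=11:  p_0=11·1+0=11,  q_0=11·0+1=1
a_1=1:  p_1=1·11+1=12,  q_1=1·1+0=1
…
a_3=2:  p_3=2·35+12=82,  q_3=2·3+1=7
a_4=1:  p_4=1·82+35=117,  q_4=1·7+3=10
…
a_11=2:  p_11=2·41341+39597=122279,  q_11=2·3532+3383=10447
…
a_14=1:  p_14=1·408178+285899=694077,  q_14=1·34873+24426=59299
a_15=2:  p_15=2·694077+408178=1796332,  q_15=2·59299+34873=153471
a_16=2:  p_16=2·1796332+694077=4286741,  q_16=2·153471+59299=366241
a_17=1:  p_17=1·4286741+1796332=6083073,  q_17=1·366241+153471=519712
→ (6083073, 519712).  Check: 6083073²=37003777123329, 137·519712²=37003777123328, difference 1.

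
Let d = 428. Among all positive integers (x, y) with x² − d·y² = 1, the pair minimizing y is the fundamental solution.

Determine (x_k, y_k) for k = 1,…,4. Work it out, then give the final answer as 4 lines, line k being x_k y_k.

1850887 89466
6851565373537 331182912684
25362946559057703751 1225964295417811950
93887896135702420679780737 4538242753705644230486616

√428 → a₀=20, period (1,2,4,1,5,10,5,1,4,2,1,40); ℓ=12 even so k=11
k=0  a_k=20  p_k/q_k = 20/1
k=1  a_k=1  p_k/q_k = 21/1
k=2  a_k=2  p_k/q_k = 62/3
k=3  a_k=4  p_k/q_k = 269/13
…
k=5  a_k=5  p_k/q_k = 1924/93
…
k=7  a_k=5  p_k/q_k = 99779/4823
k=8  a_k=1  p_k/q_k = 119350/5769
…
k=10  a_k=2  p_k/q_k = 1273708/61567
k=11  a_k=1  p_k/q_k = 1850887/89466
fundamental: x₁=1850887, y₁=89466  (since 3425782686769 − 428·8004165156 = 1)
n=2: (1850887,89466)∘(1850887,89466) = (1850887·1850887+428·89466·89466, 1850887·89466+89466·1850887) = (6851565373537,331182912684)
n=3: (6851565373537,331182912684)∘(1850887,89466) = (1850887·6851565373537+428·89466·331182912684, 1850887·331182912684+89466·6851565373537) = (25362946559057703751,1225964295417811950)
n=4: (25362946559057703751,1225964295417811950)∘(1850887,89466) = (1850887·25362946559057703751+428·89466·1225964295417811950, 1850887·1225964295417811950+89466·25362946559057703751) = (93887896135702420679780737,4538242753705644230486616)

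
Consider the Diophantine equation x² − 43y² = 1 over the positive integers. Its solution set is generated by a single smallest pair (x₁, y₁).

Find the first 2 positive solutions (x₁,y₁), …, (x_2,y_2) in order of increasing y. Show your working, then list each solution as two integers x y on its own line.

3482 531
24248647 3697884

√43 → a₀=6, period (1,1,3,1,5,1,3,1,1,12); ℓ=10 even so k=9
k=0  a_k=6  p_k/q_k = 6/1
…
k=3  a_k=3  p_k/q_k = 46/7
…
k=6  a_k=1  p_k/q_k = 400/61
…
k=8  a_k=1  p_k/q_k = 1941/296
k=9  a_k=1  p_k/q_k = 3482/531
fundamental: x₁=3482, y₁=531  (since 12124324 − 43·281961 = 1)
(3482+531√43)^2 = 24248647 + 3697884√43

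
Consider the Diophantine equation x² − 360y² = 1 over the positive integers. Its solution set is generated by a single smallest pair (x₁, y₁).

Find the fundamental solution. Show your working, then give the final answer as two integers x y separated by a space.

19 1

d=360: √d = [18; 1,36] (ℓ=2, even), read p_1/q_1
k=0  a_k=18  p_k/q_k = 18/1
k=1  a_k=1  p_k/q_k = 19/1
→ (19, 1).  Check: 19²=361, 360·1²=360, difference 1.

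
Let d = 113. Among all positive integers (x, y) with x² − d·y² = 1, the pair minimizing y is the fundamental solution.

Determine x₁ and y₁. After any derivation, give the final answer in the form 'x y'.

1204353 113296

√113 = [10; 1,1,1,2,2,1,1,1,20, …], period ℓ=9 (odd) → k=17
a_0=10:  p_0=10·1+0=10,  q_0=10·0+1=1
…
a_4=2:  p_4=2·32+21=85,  q_4=2·3+2=8
a_5=2:  p_5=2·85+32=202,  q_5=2·8+3=19
…
a_8=1:  p_8=1·489+287=776,  q_8=1·46+27=73
…
a_10=1:  p_10=1·16009+776=16785,  q_10=1·1506+73=1579
…
a_13=2:  p_13=2·49579+32794=131952,  q_13=2·4664+3085=12413
a_14=2:  p_14=2·131952+49579=313483,  q_14=2·12413+4664=29490
…
a_16=1:  p_16=1·445435+313483=758918,  q_16=1·41903+29490=71393
a_17=1:  p_17=1·758918+445435=1204353,  q_17=1·71393+41903=113296
fundamental: x₁=1204353, y₁=113296  (since 1450466148609 − 113·12835983616 = 1)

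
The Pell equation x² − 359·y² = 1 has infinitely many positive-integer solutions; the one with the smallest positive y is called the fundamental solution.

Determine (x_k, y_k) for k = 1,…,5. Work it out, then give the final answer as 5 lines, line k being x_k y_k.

√359 → a₀=18, period (1,17,1,36); ℓ=4 even so k=3
step 0: (18, 1)  from 18·(1,0) + (0,1)
…
step 2: (341, 18)  from 17·(19,1) + (18,1)
step 3: (360, 19)  from 1·(341,18) + (19,1)
(x₁, y₁) = (360, 19);  360² − 359·19² = 1 ✓
n=2: (360,19)∘(360,19) = (360·360+359·19·19, 360·19+19·360) = (259199,13680)
n=3: (259199,13680)∘(360,19) = (360·259199+359·19·13680, 360·13680+19·259199) = (186622920,9849581)
n=4: (186622920,9849581)∘(360,19) = (360·186622920+359·19·9849581, 360·9849581+19·186622920) = (134368243201,7091684640)
n=5: (134368243201,7091684640)∘(360,19) = (360·134368243201+359·19·7091684640, 360·7091684640+19·134368243201) = (96744948481800,5106003091219)

360 19
259199 13680
186622920 9849581
134368243201 7091684640
96744948481800 5106003091219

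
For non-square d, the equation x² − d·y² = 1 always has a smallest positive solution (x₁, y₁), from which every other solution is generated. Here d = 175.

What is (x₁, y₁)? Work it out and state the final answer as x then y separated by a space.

2024 153

d=175: √d = [13; 4,2,1,2,4,26] (ℓ=6, even), read p_5/q_5
i=0: a=13 ⇒ p=13, q=1
i=1: a=4 ⇒ p=53, q=4
i=2: a=2 ⇒ p=119, q=9
…
i=4: a=2 ⇒ p=463, q=35
i=5: a=4 ⇒ p=2024, q=153
fundamental: x₁=2024, y₁=153  (since 4096576 − 175·23409 = 1)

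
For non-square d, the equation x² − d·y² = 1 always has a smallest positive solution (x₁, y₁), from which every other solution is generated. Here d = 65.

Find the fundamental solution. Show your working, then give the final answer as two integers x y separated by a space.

129 16

d=65: √d = [8; 16] (ℓ=1, odd), read p_1/q_1
step 0: (8, 1)  from 8·(1,0) + (0,1)
step 1: (129, 16)  from 16·(8,1) + (1,0)
fundamental: x₁=129, y₁=16  (since 16641 − 65·256 = 1)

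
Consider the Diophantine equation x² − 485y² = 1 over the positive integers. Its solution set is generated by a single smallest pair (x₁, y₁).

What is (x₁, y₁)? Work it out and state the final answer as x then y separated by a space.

969 44

√485 → a₀=22, period (44); ℓ=1 odd so k=1
i=0: a=22 ⇒ p=22, q=1
i=1: a=44 ⇒ p=969, q=44
fundamental: x₁=969, y₁=44  (since 938961 − 485·1936 = 1)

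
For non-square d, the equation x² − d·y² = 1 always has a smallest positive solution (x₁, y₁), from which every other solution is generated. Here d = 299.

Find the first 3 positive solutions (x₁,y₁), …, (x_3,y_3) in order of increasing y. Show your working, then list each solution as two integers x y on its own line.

d=299: √d = [17; 3,2,3,34] (ℓ=4, even), read p_3/q_3
i=0: a=17 ⇒ p=17, q=1
…
i=2: a=2 ⇒ p=121, q=7
i=3: a=3 ⇒ p=415, q=24
→ (415, 24).  Check: 415²=172225, 299·24²=172224, difference 1.
(x_2, y_2) = (415·415 + 299·24·24, 415·24 + 24·415) = (344449, 19920)
(x_3, y_3) = (415·344449 + 299·24·19920, 415·19920 + 24·344449) = (285892255, 16533576)

415 24
344449 19920
285892255 16533576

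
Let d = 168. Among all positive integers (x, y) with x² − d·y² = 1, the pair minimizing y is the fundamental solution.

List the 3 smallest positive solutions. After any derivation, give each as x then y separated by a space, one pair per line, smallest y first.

d=168: √d = [12; 1,24] (ℓ=2, even), read p_1/q_1
a_0=12:  p_0=12·1+0=12,  q_0=12·0+1=1
a_1=1:  p_1=1·12+1=13,  q_1=1·1+0=1
→ (13, 1).  Check: 13²=169, 168·1²=168, difference 1.
k=2:  x_2 = 13·13+168·1·1 = 337,  y_2 = 13·1+1·13 = 26
k=3:  x_3 = 13·337+168·1·26 = 8749,  y_3 = 13·26+1·337 = 675

13 1
337 26
8749 675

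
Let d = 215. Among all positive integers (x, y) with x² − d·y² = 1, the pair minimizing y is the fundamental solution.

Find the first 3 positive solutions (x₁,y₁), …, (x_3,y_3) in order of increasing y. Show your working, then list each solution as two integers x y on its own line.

√215 → a₀=14, period (1,1,1,28); ℓ=4 even so k=3
step 0: (14, 1)  from 14·(1,0) + (0,1)
step 1: (15, 1)  from 1·(14,1) + (1,0)
step 2: (29, 2)  from 1·(15,1) + (14,1)
step 3: (44, 3)  from 1·(29,2) + (15,1)
fundamental: x₁=44, y₁=3  (since 1936 − 215·9 = 1)
(44+3√215)^2 = 3871 + 264√215
(44+3√215)^3 = 340604 + 23229√215

44 3
3871 264
340604 23229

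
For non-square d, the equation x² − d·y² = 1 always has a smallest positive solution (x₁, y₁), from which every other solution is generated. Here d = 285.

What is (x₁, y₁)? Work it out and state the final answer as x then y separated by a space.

2431 144

d=285: √d = [16; 1,7,2,7,1,32] (ℓ=6, even), read p_5/q_5
k=0  a_k=16  p_k/q_k = 16/1
…
k=2  a_k=7  p_k/q_k = 135/8
…
k=4  a_k=7  p_k/q_k = 2144/127
k=5  a_k=1  p_k/q_k = 2431/144
(x₁, y₁) = (2431, 144);  2431² − 285·144² = 1 ✓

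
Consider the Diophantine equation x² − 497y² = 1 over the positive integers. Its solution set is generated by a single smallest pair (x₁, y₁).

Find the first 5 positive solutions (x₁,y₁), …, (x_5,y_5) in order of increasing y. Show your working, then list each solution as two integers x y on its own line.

d=497: √d = [22; 3,2,2,5,6,5,2,2,3,44] (ℓ=10, even), read p_9/q_9
a_0=22:  p_0=22·1+0=22,  q_0=22·0+1=1
a_1=3:  p_1=3·22+1=67,  q_1=3·1+0=3
a_2=2:  p_2=2·67+22=156,  q_2=2·3+1=7
a_3=2:  p_3=2·156+67=379,  q_3=2·7+3=17
…
a_6=5:  p_6=5·12685+2051=65476,  q_6=5·569+92=2937
…
a_8=2:  p_8=2·143637+65476=352750,  q_8=2·6443+2937=15823
a_9=3:  p_9=3·352750+143637=1201887,  q_9=3·15823+6443=53912
(x₁, y₁) = (1201887, 53912);  1201887² − 497·53912² = 1 ✓
(1201887+53912√497)^2 = 2889064721537 + 129592263888√497
(1201887+53912√497)^3 = 6944658661946678751 + 311510514535059400√497
(1201887+53912√497)^4 = 16693389930459326703284737 + 748800875565868281911712√497
(1201887+53912√497)^5 = 40127136686692992928199618718687 + 1799948075862157952969508541688√497

1201887 53912
2889064721537 129592263888
6944658661946678751 311510514535059400
16693389930459326703284737 748800875565868281911712
40127136686692992928199618718687 1799948075862157952969508541688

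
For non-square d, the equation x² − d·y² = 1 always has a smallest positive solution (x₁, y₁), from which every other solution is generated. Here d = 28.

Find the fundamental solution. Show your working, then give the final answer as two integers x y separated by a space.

[5; 3,2,3,10] for √28; ℓ=4 ⇒ convergent index 3
a_0=5:  p_0=5·1+0=5,  q_0=5·0+1=1
…
a_2=2:  p_2=2·16+5=37,  q_2=2·3+1=7
a_3=3:  p_3=3·37+16=127,  q_3=3·7+3=24
fundamental: x₁=127, y₁=24  (since 16129 − 28·576 = 1)

127 24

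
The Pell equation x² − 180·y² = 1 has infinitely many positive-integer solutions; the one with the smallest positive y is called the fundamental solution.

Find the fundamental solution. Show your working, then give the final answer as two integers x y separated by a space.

√180 = [13; 2,2,2,26, …], period ℓ=4 (even) → k=3
i=0: a=13 ⇒ p=13, q=1
i=1: a=2 ⇒ p=27, q=2
i=2: a=2 ⇒ p=67, q=5
i=3: a=2 ⇒ p=161, q=12
→ (161, 12).  Check: 161²=25921, 180·12²=25920, difference 1.

161 12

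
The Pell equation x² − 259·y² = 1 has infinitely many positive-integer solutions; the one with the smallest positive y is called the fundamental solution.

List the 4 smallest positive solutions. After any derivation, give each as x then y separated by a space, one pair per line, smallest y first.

√259 → a₀=16, period (10,1,2,3,4,3,2,1,10,32); ℓ=10 even so k=9
i=0: a=16 ⇒ p=16, q=1
…
i=4: a=3 ⇒ p=1722, q=107
i=5: a=4 ⇒ p=7403, q=460
…
i=8: a=1 ⇒ p=79196, q=4921
i=9: a=10 ⇒ p=847225, q=52644
(x₁, y₁) = (847225, 52644);  847225² − 259·52644² = 1 ✓
k=2:  x_2 = 847225·847225+259·52644·52644 = 1435580401249,  y_2 = 847225·52644+52644·847225 = 89202625800
k=3:  x_3 = 847225·1435580401249+259·52644·89202625800 = 2432519210895520825,  y_3 = 847225·89202625800+52644·1435580401249 = 151149389286757356
k=4:  x_4 = 847225·2432519210895520825+259·52644·151149389286757356 = 4121782176900479681520001,  y_4 = 847225·151149389286757356+52644·2432519210895520825 = 256115082676856799248400

847225 52644
1435580401249 89202625800
2432519210895520825 151149389286757356
4121782176900479681520001 256115082676856799248400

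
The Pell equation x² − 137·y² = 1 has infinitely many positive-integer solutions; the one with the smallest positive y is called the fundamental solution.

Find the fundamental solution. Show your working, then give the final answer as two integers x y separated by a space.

6083073 519712

√137 → a₀=11, period (1,2,2,1,1,2,2,1,22); ℓ=9 odd so k=17
k=0  a_k=11  p_k/q_k = 11/1
k=1  a_k=1  p_k/q_k = 12/1
k=2  a_k=2  p_k/q_k = 35/3
k=3  a_k=2  p_k/q_k = 82/7
k=4  a_k=1  p_k/q_k = 117/10
…
k=7  a_k=2  p_k/q_k = 1229/105
k=8  a_k=1  p_k/q_k = 1744/149
…
k=12  a_k=2  p_k/q_k = 285899/24426
…
k=15  a_k=2  p_k/q_k = 1796332/153471
k=16  a_k=2  p_k/q_k = 4286741/366241
k=17  a_k=1  p_k/q_k = 6083073/519712
fundamental: x₁=6083073, y₁=519712  (since 37003777123329 − 137·270100562944 = 1)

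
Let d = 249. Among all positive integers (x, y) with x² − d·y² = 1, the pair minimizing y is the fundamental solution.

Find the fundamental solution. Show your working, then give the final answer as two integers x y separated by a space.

[15; 1,3,1,1,5,…,3,1,30] for √249; ℓ=16 ⇒ convergent index 15
step 0: (15, 1)  from 15·(1,0) + (0,1)
…
step 2: (63, 4)  from 3·(16,1) + (15,1)
…
step 12: (1017351, 64472)  from 1·(866765,54929) + (150586,9543)
step 13: (1884116, 119401)  from 1·(1017351,64472) + (866765,54929)
step 14: (6669699, 422675)  from 3·(1884116,119401) + (1017351,64472)
step 15: (8553815, 542076)  from 1·(6669699,422675) + (1884116,119401)
fundamental: x₁=8553815, y₁=542076  (since 73167751054225 − 249·293846389776 = 1)

8553815 542076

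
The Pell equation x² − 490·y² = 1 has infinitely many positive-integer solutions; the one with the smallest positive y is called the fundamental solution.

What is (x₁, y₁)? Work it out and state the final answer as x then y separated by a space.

1039681 46968

√490 → a₀=22, period (7,2,1,4,4,4,1,2,7,44); ℓ=10 even so k=9
step 0: (22, 1)  from 22·(1,0) + (0,1)
step 1: (155, 7)  from 7·(22,1) + (1,0)
step 2: (332, 15)  from 2·(155,7) + (22,1)
…
step 4: (2280, 103)  from 4·(487,22) + (332,15)
…
step 6: (40708, 1839)  from 4·(9607,434) + (2280,103)
step 7: (50315, 2273)  from 1·(40708,1839) + (9607,434)
step 8: (141338, 6385)  from 2·(50315,2273) + (40708,1839)
step 9: (1039681, 46968)  from 7·(141338,6385) + (50315,2273)
(x₁, y₁) = (1039681, 46968);  1039681² − 490·46968² = 1 ✓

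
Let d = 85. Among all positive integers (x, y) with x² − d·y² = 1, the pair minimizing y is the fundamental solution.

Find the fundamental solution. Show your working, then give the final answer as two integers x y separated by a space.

√85 → a₀=9, period (4,1,1,4,18); ℓ=5 odd so k=9
step 0: (9, 1)  from 9·(1,0) + (0,1)
step 1: (37, 4)  from 4·(9,1) + (1,0)
step 2: (46, 5)  from 1·(37,4) + (9,1)
…
step 5: (6887, 747)  from 18·(378,41) + (83,9)
…
step 8: (62739, 6805)  from 1·(34813,3776) + (27926,3029)
step 9: (285769, 30996)  from 4·(62739,6805) + (34813,3776)
(x₁, y₁) = (285769, 30996);  285769² − 85·30996² = 1 ✓

285769 30996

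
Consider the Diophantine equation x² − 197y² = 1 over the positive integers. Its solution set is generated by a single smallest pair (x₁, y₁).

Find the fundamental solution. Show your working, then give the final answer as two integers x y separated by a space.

√197 → a₀=14, period (28); ℓ=1 odd so k=1
step 0: (14, 1)  from 14·(1,0) + (0,1)
step 1: (393, 28)  from 28·(14,1) + (1,0)
fundamental: x₁=393, y₁=28  (since 154449 − 197·784 = 1)

393 28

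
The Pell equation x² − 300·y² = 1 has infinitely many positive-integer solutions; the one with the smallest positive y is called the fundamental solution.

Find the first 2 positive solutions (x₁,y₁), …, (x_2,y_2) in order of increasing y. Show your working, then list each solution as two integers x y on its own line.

[17; 3,8,3,34] for √300; ℓ=4 ⇒ convergent index 3
k=0  a_k=17  p_k/q_k = 17/1
k=1  a_k=3  p_k/q_k = 52/3
k=2  a_k=8  p_k/q_k = 433/25
k=3  a_k=3  p_k/q_k = 1351/78
fundamental: x₁=1351, y₁=78  (since 1825201 − 300·6084 = 1)
(1351+78√300)^2 = 3650401 + 210756√300

1351 78
3650401 210756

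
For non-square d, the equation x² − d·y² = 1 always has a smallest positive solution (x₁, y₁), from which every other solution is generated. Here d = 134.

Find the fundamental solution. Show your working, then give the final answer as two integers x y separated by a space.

d=134: √d = [11; 1,1,2,1,3,…,1,1,22] (ℓ=14, even), read p_13/q_13
step 0: (11, 1)  from 11·(1,0) + (0,1)
…
step 2: (23, 2)  from 1·(12,1) + (11,1)
step 3: (58, 5)  from 2·(23,2) + (12,1)
…
step 5: (301, 26)  from 3·(81,7) + (58,5)
step 6: (382, 33)  from 1·(301,26) + (81,7)
step 7: (4121, 356)  from 10·(382,33) + (301,26)
…
step 9: (17630, 1523)  from 3·(4503,389) + (4121,356)
step 10: (22133, 1912)  from 1·(17630,1523) + (4503,389)
step 11: (61896, 5347)  from 2·(22133,1912) + (17630,1523)
step 12: (84029, 7259)  from 1·(61896,5347) + (22133,1912)
step 13: (145925, 12606)  from 1·(84029,7259) + (61896,5347)
→ (145925, 12606).  Check: 145925²=21294105625, 134·12606²=21294105624, difference 1.

145925 12606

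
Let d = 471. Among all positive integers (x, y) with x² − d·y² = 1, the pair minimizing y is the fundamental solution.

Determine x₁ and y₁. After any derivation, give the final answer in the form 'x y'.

√471 → a₀=21, period (1,2,2,1,3,…,2,1,42); ℓ=14 even so k=13
k=0  a_k=21  p_k/q_k = 21/1
k=1  a_k=1  p_k/q_k = 22/1
k=2  a_k=2  p_k/q_k = 65/3
k=3  a_k=2  p_k/q_k = 152/7
…
k=8  a_k=4  p_k/q_k = 198665/9154
k=9  a_k=3  p_k/q_k = 644804/29711
k=10  a_k=1  p_k/q_k = 843469/38865
…
k=12  a_k=2  p_k/q_k = 5506953/253747
k=13  a_k=1  p_k/q_k = 7838695/361188
→ (7838695, 361188).  Check: 7838695²=61445139303025, 471·361188²=61445139303024, difference 1.

7838695 361188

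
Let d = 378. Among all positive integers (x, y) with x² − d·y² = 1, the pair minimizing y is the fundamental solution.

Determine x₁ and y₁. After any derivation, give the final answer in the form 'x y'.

d=378: √d = [19; 2,3,1,4,1,3,2,38] (ℓ=8, even), read p_7/q_7
i=0: a=19 ⇒ p=19, q=1
…
i=2: a=3 ⇒ p=136, q=7
i=3: a=1 ⇒ p=175, q=9
…
i=5: a=1 ⇒ p=1011, q=52
i=6: a=3 ⇒ p=3869, q=199
i=7: a=2 ⇒ p=8749, q=450
→ (8749, 450).  Check: 8749²=76545001, 378·450²=76545000, difference 1.

8749 450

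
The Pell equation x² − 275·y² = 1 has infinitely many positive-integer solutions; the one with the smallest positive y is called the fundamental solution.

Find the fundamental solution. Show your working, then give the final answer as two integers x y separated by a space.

199 12

√275 = [16; 1,1,2,1,1,32, …], period ℓ=6 (even) → k=5
step 0: (16, 1)  from 16·(1,0) + (0,1)
step 1: (17, 1)  from 1·(16,1) + (1,0)
step 2: (33, 2)  from 1·(17,1) + (16,1)
…
step 4: (116, 7)  from 1·(83,5) + (33,2)
step 5: (199, 12)  from 1·(116,7) + (83,5)
fundamental: x₁=199, y₁=12  (since 39601 − 275·144 = 1)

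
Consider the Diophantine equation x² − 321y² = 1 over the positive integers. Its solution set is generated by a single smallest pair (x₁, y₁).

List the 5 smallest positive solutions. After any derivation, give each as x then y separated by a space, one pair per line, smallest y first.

√321 = [17; 1,10,1,34, …], period ℓ=4 (even) → k=3
a_0=17:  p_0=17·1+0=17,  q_0=17·0+1=1
a_1=1:  p_1=1·17+1=18,  q_1=1·1+0=1
a_2=10:  p_2=10·18+17=197,  q_2=10·1+1=11
a_3=1:  p_3=1·197+18=215,  q_3=1·11+1=12
(x₁, y₁) = (215, 12);  215² − 321·12² = 1 ✓
n=2: (215,12)∘(215,12) = (215·215+321·12·12, 215·12+12·215) = (92449,5160)
n=3: (92449,5160)∘(215,12) = (215·92449+321·12·5160, 215·5160+12·92449) = (39752855,2218788)
n=4: (39752855,2218788)∘(215,12) = (215·39752855+321·12·2218788, 215·2218788+12·39752855) = (17093635201,954073680)
n=5: (17093635201,954073680)∘(215,12) = (215·17093635201+321·12·954073680, 215·954073680+12·17093635201) = (7350223383575,410249463612)

215 12
92449 5160
39752855 2218788
17093635201 954073680
7350223383575 410249463612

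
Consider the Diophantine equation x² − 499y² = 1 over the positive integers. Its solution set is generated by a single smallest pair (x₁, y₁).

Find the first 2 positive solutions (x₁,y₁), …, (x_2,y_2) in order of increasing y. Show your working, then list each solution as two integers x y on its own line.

[22; 2,1,21,1,2,44] for √499; ℓ=6 ⇒ convergent index 5
a_0=22:  p_0=22·1+0=22,  q_0=22·0+1=1
a_1=2:  p_1=2·22+1=45,  q_1=2·1+0=2
a_2=1:  p_2=1·45+22=67,  q_2=1·2+1=3
a_3=21:  p_3=21·67+45=1452,  q_3=21·3+2=65
a_4=1:  p_4=1·1452+67=1519,  q_4=1·65+3=68
a_5=2:  p_5=2·1519+1452=4490,  q_5=2·68+65=201
→ (4490, 201).  Check: 4490²=20160100, 499·201²=20160099, difference 1.
(4490+201√499)^2 = 40320199 + 1804980√499

4490 201
40320199 1804980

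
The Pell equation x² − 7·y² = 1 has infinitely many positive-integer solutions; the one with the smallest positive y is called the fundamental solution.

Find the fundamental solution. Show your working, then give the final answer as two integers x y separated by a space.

8 3

d=7: √d = [2; 1,1,1,4] (ℓ=4, even), read p_3/q_3
k=0  a_k=2  p_k/q_k = 2/1
…
k=2  a_k=1  p_k/q_k = 5/2
k=3  a_k=1  p_k/q_k = 8/3
(x₁, y₁) = (8, 3);  8² − 7·3² = 1 ✓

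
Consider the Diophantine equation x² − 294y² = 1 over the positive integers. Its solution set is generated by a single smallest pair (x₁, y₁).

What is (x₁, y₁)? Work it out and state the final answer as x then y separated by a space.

4801 280

√294 → a₀=17, period (6,1,4,1,6,34); ℓ=6 even so k=5
a_0=17:  p_0=17·1+0=17,  q_0=17·0+1=1
…
a_2=1:  p_2=1·103+17=120,  q_2=1·6+1=7
a_3=4:  p_3=4·120+103=583,  q_3=4·7+6=34
a_4=1:  p_4=1·583+120=703,  q_4=1·34+7=41
a_5=6:  p_5=6·703+583=4801,  q_5=6·41+34=280
(x₁, y₁) = (4801, 280);  4801² − 294·280² = 1 ✓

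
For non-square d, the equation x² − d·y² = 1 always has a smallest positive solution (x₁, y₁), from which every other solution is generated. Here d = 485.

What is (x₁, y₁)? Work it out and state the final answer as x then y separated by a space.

√485 → a₀=22, period (44); ℓ=1 odd so k=1
a_0=22:  p_0=22·1+0=22,  q_0=22·0+1=1
a_1=44:  p_1=44·22+1=969,  q_1=44·1+0=44
→ (969, 44).  Check: 969²=938961, 485·44²=938960, difference 1.

969 44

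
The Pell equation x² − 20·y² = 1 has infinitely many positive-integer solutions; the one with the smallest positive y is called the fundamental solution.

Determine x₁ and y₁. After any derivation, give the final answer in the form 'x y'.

9 2

d=20: √d = [4; 2,8] (ℓ=2, even), read p_1/q_1
step 0: (4, 1)  from 4·(1,0) + (0,1)
step 1: (9, 2)  from 2·(4,1) + (1,0)
(x₁, y₁) = (9, 2);  9² − 20·2² = 1 ✓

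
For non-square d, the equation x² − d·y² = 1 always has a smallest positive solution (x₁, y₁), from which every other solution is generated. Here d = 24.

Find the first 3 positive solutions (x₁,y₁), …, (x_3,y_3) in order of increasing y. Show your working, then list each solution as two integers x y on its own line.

√24 → a₀=4, period (1,8); ℓ=2 even so k=1
k=0  a_k=4  p_k/q_k = 4/1
k=1  a_k=1  p_k/q_k = 5/1
→ (5, 1).  Check: 5²=25, 24·1²=24, difference 1.
k=2:  x_2 = 5·5+24·1·1 = 49,  y_2 = 5·1+1·5 = 10
k=3:  x_3 = 5·49+24·1·10 = 485,  y_3 = 5·10+1·49 = 99

5 1
49 10
485 99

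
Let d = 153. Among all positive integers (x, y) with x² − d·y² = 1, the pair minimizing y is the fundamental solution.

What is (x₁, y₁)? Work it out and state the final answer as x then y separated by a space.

√153 = [12; 2,1,2,2,2,1,2,24, …], period ℓ=8 (even) → k=7
k=0  a_k=12  p_k/q_k = 12/1
…
k=5  a_k=2  p_k/q_k = 569/46
k=6  a_k=1  p_k/q_k = 804/65
k=7  a_k=2  p_k/q_k = 2177/176
fundamental: x₁=2177, y₁=176  (since 4739329 − 153·30976 = 1)

2177 176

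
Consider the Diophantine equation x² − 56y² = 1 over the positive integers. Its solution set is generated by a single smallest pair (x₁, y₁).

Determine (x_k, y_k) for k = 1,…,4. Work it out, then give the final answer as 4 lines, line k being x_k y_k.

15 2
449 60
13455 1798
403201 53880

[7; 2,14] for √56; ℓ=2 ⇒ convergent index 1
step 0: (7, 1)  from 7·(1,0) + (0,1)
step 1: (15, 2)  from 2·(7,1) + (1,0)
(x₁, y₁) = (15, 2);  15² − 56·2² = 1 ✓
k=2:  x_2 = 15·15+56·2·2 = 449,  y_2 = 15·2+2·15 = 60
k=3:  x_3 = 15·449+56·2·60 = 13455,  y_3 = 15·60+2·449 = 1798
k=4:  x_4 = 15·13455+56·2·1798 = 403201,  y_4 = 15·1798+2·13455 = 53880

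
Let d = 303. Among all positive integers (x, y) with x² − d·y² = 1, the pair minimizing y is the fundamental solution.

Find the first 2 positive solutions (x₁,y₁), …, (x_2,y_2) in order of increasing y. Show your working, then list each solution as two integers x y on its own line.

2524 145
12741151 731960

√303 = [17; 2,2,5,2,2,34, …], period ℓ=6 (even) → k=5
i=0: a=17 ⇒ p=17, q=1
i=1: a=2 ⇒ p=35, q=2
i=2: a=2 ⇒ p=87, q=5
…
i=4: a=2 ⇒ p=1027, q=59
i=5: a=2 ⇒ p=2524, q=145
(x₁, y₁) = (2524, 145);  2524² − 303·145² = 1 ✓
(x_2, y_2) = (2524·2524 + 303·145·145, 2524·145 + 145·2524) = (12741151, 731960)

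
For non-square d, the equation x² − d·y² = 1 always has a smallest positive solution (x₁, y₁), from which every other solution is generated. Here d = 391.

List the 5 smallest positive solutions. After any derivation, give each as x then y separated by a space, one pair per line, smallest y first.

7338680 371133
107712448284799 5447252648880
1580934379957370111960 79951288138564985667
23203943031010998074028940801 1173473838473442730776750240
340572625285638001757449457184853400 17223497977856489447705304337580733

[19; 1,3,2,2,1,…,3,1,38] for √391; ℓ=16 ⇒ convergent index 15
k=0  a_k=19  p_k/q_k = 19/1
…
k=3  a_k=2  p_k/q_k = 178/9
…
k=5  a_k=1  p_k/q_k = 613/31
…
k=8  a_k=19  p_k/q_k = 52519/2656
k=9  a_k=2  p_k/q_k = 107747/5449
k=10  a_k=1  p_k/q_k = 160266/8105
…
k=12  a_k=2  p_k/q_k = 696292/35213
…
k=14  a_k=3  p_k/q_k = 5678083/287153
k=15  a_k=1  p_k/q_k = 7338680/371133
→ (7338680, 371133).  Check: 7338680²=53856224142400, 391·371133²=53856224142399, difference 1.
(x_2, y_2) = (7338680·7338680 + 391·371133·371133, 7338680·371133 + 371133·7338680) = (107712448284799, 5447252648880)
(x_3, y_3) = (7338680·107712448284799 + 391·371133·5447252648880, 7338680·5447252648880 + 371133·107712448284799) = (1580934379957370111960, 79951288138564985667)
(x_4, y_4) = (7338680·1580934379957370111960 + 391·371133·79951288138564985667, 7338680·79951288138564985667 + 371133·1580934379957370111960) = (23203943031010998074028940801, 1173473838473442730776750240)
(x_5, y_5) = (7338680·23203943031010998074028940801 + 391·371133·1173473838473442730776750240, 7338680·1173473838473442730776750240 + 371133·23203943031010998074028940801) = (340572625285638001757449457184853400, 17223497977856489447705304337580733)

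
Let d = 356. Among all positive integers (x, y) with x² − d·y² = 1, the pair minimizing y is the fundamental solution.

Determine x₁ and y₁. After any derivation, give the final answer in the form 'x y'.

500001 26500

√356 = [18; 1,6,1,1,2,…,6,1,36, …], period ℓ=14 (even) → k=13
step 0: (18, 1)  from 18·(1,0) + (0,1)
…
step 3: (151, 8)  from 1·(132,7) + (19,1)
step 4: (283, 15)  from 1·(151,8) + (132,7)
step 5: (717, 38)  from 2·(283,15) + (151,8)
…
step 7: (8717, 462)  from 8·(1000,53) + (717,38)
…
step 12: (433982, 23001)  from 6·(66019,3499) + (37868,2007)
step 13: (500001, 26500)  from 1·(433982,23001) + (66019,3499)
→ (500001, 26500).  Check: 500001²=250001000001, 356·26500²=250001000000, difference 1.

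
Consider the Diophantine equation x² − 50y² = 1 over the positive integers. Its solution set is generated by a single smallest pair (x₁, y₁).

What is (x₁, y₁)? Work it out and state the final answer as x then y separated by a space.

99 14

[7; 14] for √50; ℓ=1 ⇒ convergent index 1
step 0: (7, 1)  from 7·(1,0) + (0,1)
step 1: (99, 14)  from 14·(7,1) + (1,0)
(x₁, y₁) = (99, 14);  99² − 50·14² = 1 ✓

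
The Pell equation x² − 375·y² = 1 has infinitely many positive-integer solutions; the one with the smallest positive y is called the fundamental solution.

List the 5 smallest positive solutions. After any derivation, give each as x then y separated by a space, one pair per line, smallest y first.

15124 781
457470751 23623688
13837575261124 714569313843
418558976041008001 21614292581499376
12660571893450834753124 653789121290623811405

√375 → a₀=19, period (2,1,2,1,5,1,2,1,2,38); ℓ=10 even so k=9
i=0: a=19 ⇒ p=19, q=1
i=1: a=2 ⇒ p=39, q=2
i=2: a=1 ⇒ p=58, q=3
…
i=8: a=1 ⇒ p=5519, q=285
i=9: a=2 ⇒ p=15124, q=781
(x₁, y₁) = (15124, 781);  15124² − 375·781² = 1 ✓
n=2: (15124,781)∘(15124,781) = (15124·15124+375·781·781, 15124·781+781·15124) = (457470751,23623688)
n=3: (457470751,23623688)∘(15124,781) = (15124·457470751+375·781·23623688, 15124·23623688+781·457470751) = (13837575261124,714569313843)
n=4: (13837575261124,714569313843)∘(15124,781) = (15124·13837575261124+375·781·714569313843, 15124·714569313843+781·13837575261124) = (418558976041008001,21614292581499376)
n=5: (418558976041008001,21614292581499376)∘(15124,781) = (15124·418558976041008001+375·781·21614292581499376, 15124·21614292581499376+781·418558976041008001) = (12660571893450834753124,653789121290623811405)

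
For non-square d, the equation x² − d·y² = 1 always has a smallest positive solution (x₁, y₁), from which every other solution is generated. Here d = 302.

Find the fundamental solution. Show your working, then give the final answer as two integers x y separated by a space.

√302 → a₀=17, period (2,1,1,1,4,…,1,2,34); ℓ=16 even so k=15
i=0: a=17 ⇒ p=17, q=1
i=1: a=2 ⇒ p=35, q=2
…
i=5: a=4 ⇒ p=643, q=37
…
i=7: a=1 ⇒ p=2068, q=119
…
i=10: a=2 ⇒ p=107675, q=6196
i=11: a=4 ⇒ p=467281, q=26889
i=12: a=1 ⇒ p=574956, q=33085
…
i=14: a=1 ⇒ p=1617193, q=93059
i=15: a=2 ⇒ p=4276623, q=246092
(x₁, y₁) = (4276623, 246092);  4276623² − 302·246092² = 1 ✓

4276623 246092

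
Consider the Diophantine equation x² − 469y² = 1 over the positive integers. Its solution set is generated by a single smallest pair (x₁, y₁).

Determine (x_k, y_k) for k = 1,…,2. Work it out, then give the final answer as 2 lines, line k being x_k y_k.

d=469: √d = [21; 1,1,1,10,6,10,1,1,1,42] (ℓ=10, even), read p_9/q_9
k=0  a_k=21  p_k/q_k = 21/1
…
k=2  a_k=1  p_k/q_k = 43/2
k=3  a_k=1  p_k/q_k = 65/3
…
k=7  a_k=1  p_k/q_k = 47146/2177
k=8  a_k=1  p_k/q_k = 90069/4159
k=9  a_k=1  p_k/q_k = 137215/6336
→ (137215, 6336).  Check: 137215²=18827956225, 469·6336²=18827956224, difference 1.
k=2:  x_2 = 137215·137215+469·6336·6336 = 37655912449,  y_2 = 137215·6336+6336·137215 = 1738788480

137215 6336
37655912449 1738788480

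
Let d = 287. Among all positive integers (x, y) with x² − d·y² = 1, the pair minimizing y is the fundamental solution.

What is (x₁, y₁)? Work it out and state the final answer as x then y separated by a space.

288 17

√287 → a₀=16, period (1,15,1,32); ℓ=4 even so k=3
i=0: a=16 ⇒ p=16, q=1
i=1: a=1 ⇒ p=17, q=1
i=2: a=15 ⇒ p=271, q=16
i=3: a=1 ⇒ p=288, q=17
fundamental: x₁=288, y₁=17  (since 82944 − 287·289 = 1)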